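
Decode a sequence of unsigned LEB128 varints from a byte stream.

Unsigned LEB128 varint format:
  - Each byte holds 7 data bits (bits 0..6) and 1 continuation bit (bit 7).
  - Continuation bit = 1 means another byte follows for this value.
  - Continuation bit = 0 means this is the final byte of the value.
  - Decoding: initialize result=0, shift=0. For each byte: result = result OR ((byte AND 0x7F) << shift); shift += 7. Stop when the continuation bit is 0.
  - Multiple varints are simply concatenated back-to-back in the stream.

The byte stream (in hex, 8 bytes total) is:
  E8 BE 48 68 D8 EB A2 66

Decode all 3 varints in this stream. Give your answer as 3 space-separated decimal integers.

  byte[0]=0xE8 cont=1 payload=0x68=104: acc |= 104<<0 -> acc=104 shift=7
  byte[1]=0xBE cont=1 payload=0x3E=62: acc |= 62<<7 -> acc=8040 shift=14
  byte[2]=0x48 cont=0 payload=0x48=72: acc |= 72<<14 -> acc=1187688 shift=21 [end]
Varint 1: bytes[0:3] = E8 BE 48 -> value 1187688 (3 byte(s))
  byte[3]=0x68 cont=0 payload=0x68=104: acc |= 104<<0 -> acc=104 shift=7 [end]
Varint 2: bytes[3:4] = 68 -> value 104 (1 byte(s))
  byte[4]=0xD8 cont=1 payload=0x58=88: acc |= 88<<0 -> acc=88 shift=7
  byte[5]=0xEB cont=1 payload=0x6B=107: acc |= 107<<7 -> acc=13784 shift=14
  byte[6]=0xA2 cont=1 payload=0x22=34: acc |= 34<<14 -> acc=570840 shift=21
  byte[7]=0x66 cont=0 payload=0x66=102: acc |= 102<<21 -> acc=214480344 shift=28 [end]
Varint 3: bytes[4:8] = D8 EB A2 66 -> value 214480344 (4 byte(s))

Answer: 1187688 104 214480344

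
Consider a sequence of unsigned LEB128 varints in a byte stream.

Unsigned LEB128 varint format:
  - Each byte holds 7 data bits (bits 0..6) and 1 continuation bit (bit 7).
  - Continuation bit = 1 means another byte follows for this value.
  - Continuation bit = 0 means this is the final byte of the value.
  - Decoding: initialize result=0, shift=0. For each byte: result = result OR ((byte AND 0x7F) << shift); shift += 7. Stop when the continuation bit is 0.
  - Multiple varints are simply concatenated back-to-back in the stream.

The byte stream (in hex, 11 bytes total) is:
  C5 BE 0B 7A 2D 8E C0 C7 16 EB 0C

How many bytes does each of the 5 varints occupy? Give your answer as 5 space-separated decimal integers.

Answer: 3 1 1 4 2

Derivation:
  byte[0]=0xC5 cont=1 payload=0x45=69: acc |= 69<<0 -> acc=69 shift=7
  byte[1]=0xBE cont=1 payload=0x3E=62: acc |= 62<<7 -> acc=8005 shift=14
  byte[2]=0x0B cont=0 payload=0x0B=11: acc |= 11<<14 -> acc=188229 shift=21 [end]
Varint 1: bytes[0:3] = C5 BE 0B -> value 188229 (3 byte(s))
  byte[3]=0x7A cont=0 payload=0x7A=122: acc |= 122<<0 -> acc=122 shift=7 [end]
Varint 2: bytes[3:4] = 7A -> value 122 (1 byte(s))
  byte[4]=0x2D cont=0 payload=0x2D=45: acc |= 45<<0 -> acc=45 shift=7 [end]
Varint 3: bytes[4:5] = 2D -> value 45 (1 byte(s))
  byte[5]=0x8E cont=1 payload=0x0E=14: acc |= 14<<0 -> acc=14 shift=7
  byte[6]=0xC0 cont=1 payload=0x40=64: acc |= 64<<7 -> acc=8206 shift=14
  byte[7]=0xC7 cont=1 payload=0x47=71: acc |= 71<<14 -> acc=1171470 shift=21
  byte[8]=0x16 cont=0 payload=0x16=22: acc |= 22<<21 -> acc=47308814 shift=28 [end]
Varint 4: bytes[5:9] = 8E C0 C7 16 -> value 47308814 (4 byte(s))
  byte[9]=0xEB cont=1 payload=0x6B=107: acc |= 107<<0 -> acc=107 shift=7
  byte[10]=0x0C cont=0 payload=0x0C=12: acc |= 12<<7 -> acc=1643 shift=14 [end]
Varint 5: bytes[9:11] = EB 0C -> value 1643 (2 byte(s))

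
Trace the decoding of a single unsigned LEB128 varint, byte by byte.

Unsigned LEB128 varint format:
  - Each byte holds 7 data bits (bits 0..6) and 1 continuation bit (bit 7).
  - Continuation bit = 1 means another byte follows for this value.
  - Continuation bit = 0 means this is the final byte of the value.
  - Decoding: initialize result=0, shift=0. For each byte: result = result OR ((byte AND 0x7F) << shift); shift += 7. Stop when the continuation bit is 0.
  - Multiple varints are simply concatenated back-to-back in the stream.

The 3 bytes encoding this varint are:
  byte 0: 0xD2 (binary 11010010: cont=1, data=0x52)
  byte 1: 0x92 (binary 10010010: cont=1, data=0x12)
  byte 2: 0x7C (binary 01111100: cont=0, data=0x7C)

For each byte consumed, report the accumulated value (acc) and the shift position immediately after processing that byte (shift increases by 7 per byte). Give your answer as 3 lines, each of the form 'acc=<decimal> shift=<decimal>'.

Answer: acc=82 shift=7
acc=2386 shift=14
acc=2034002 shift=21

Derivation:
byte 0=0xD2: payload=0x52=82, contrib = 82<<0 = 82; acc -> 82, shift -> 7
byte 1=0x92: payload=0x12=18, contrib = 18<<7 = 2304; acc -> 2386, shift -> 14
byte 2=0x7C: payload=0x7C=124, contrib = 124<<14 = 2031616; acc -> 2034002, shift -> 21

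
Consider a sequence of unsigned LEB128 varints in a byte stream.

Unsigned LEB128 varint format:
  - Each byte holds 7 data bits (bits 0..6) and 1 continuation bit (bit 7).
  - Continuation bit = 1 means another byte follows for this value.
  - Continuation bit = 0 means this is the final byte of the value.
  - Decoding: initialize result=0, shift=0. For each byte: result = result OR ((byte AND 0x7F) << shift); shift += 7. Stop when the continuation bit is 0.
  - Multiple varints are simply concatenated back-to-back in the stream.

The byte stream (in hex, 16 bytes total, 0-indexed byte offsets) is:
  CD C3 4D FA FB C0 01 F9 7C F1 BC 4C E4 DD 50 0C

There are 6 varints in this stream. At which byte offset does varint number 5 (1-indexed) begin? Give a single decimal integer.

Answer: 12

Derivation:
  byte[0]=0xCD cont=1 payload=0x4D=77: acc |= 77<<0 -> acc=77 shift=7
  byte[1]=0xC3 cont=1 payload=0x43=67: acc |= 67<<7 -> acc=8653 shift=14
  byte[2]=0x4D cont=0 payload=0x4D=77: acc |= 77<<14 -> acc=1270221 shift=21 [end]
Varint 1: bytes[0:3] = CD C3 4D -> value 1270221 (3 byte(s))
  byte[3]=0xFA cont=1 payload=0x7A=122: acc |= 122<<0 -> acc=122 shift=7
  byte[4]=0xFB cont=1 payload=0x7B=123: acc |= 123<<7 -> acc=15866 shift=14
  byte[5]=0xC0 cont=1 payload=0x40=64: acc |= 64<<14 -> acc=1064442 shift=21
  byte[6]=0x01 cont=0 payload=0x01=1: acc |= 1<<21 -> acc=3161594 shift=28 [end]
Varint 2: bytes[3:7] = FA FB C0 01 -> value 3161594 (4 byte(s))
  byte[7]=0xF9 cont=1 payload=0x79=121: acc |= 121<<0 -> acc=121 shift=7
  byte[8]=0x7C cont=0 payload=0x7C=124: acc |= 124<<7 -> acc=15993 shift=14 [end]
Varint 3: bytes[7:9] = F9 7C -> value 15993 (2 byte(s))
  byte[9]=0xF1 cont=1 payload=0x71=113: acc |= 113<<0 -> acc=113 shift=7
  byte[10]=0xBC cont=1 payload=0x3C=60: acc |= 60<<7 -> acc=7793 shift=14
  byte[11]=0x4C cont=0 payload=0x4C=76: acc |= 76<<14 -> acc=1252977 shift=21 [end]
Varint 4: bytes[9:12] = F1 BC 4C -> value 1252977 (3 byte(s))
  byte[12]=0xE4 cont=1 payload=0x64=100: acc |= 100<<0 -> acc=100 shift=7
  byte[13]=0xDD cont=1 payload=0x5D=93: acc |= 93<<7 -> acc=12004 shift=14
  byte[14]=0x50 cont=0 payload=0x50=80: acc |= 80<<14 -> acc=1322724 shift=21 [end]
Varint 5: bytes[12:15] = E4 DD 50 -> value 1322724 (3 byte(s))
  byte[15]=0x0C cont=0 payload=0x0C=12: acc |= 12<<0 -> acc=12 shift=7 [end]
Varint 6: bytes[15:16] = 0C -> value 12 (1 byte(s))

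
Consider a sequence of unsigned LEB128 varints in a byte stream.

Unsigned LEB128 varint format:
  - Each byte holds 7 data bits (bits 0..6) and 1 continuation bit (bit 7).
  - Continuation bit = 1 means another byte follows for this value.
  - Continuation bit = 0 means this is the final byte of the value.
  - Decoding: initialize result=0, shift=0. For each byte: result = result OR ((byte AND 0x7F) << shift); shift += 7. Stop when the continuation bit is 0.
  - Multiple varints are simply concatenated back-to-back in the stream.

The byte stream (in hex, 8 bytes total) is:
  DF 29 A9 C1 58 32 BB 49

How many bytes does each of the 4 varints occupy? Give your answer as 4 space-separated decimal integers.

  byte[0]=0xDF cont=1 payload=0x5F=95: acc |= 95<<0 -> acc=95 shift=7
  byte[1]=0x29 cont=0 payload=0x29=41: acc |= 41<<7 -> acc=5343 shift=14 [end]
Varint 1: bytes[0:2] = DF 29 -> value 5343 (2 byte(s))
  byte[2]=0xA9 cont=1 payload=0x29=41: acc |= 41<<0 -> acc=41 shift=7
  byte[3]=0xC1 cont=1 payload=0x41=65: acc |= 65<<7 -> acc=8361 shift=14
  byte[4]=0x58 cont=0 payload=0x58=88: acc |= 88<<14 -> acc=1450153 shift=21 [end]
Varint 2: bytes[2:5] = A9 C1 58 -> value 1450153 (3 byte(s))
  byte[5]=0x32 cont=0 payload=0x32=50: acc |= 50<<0 -> acc=50 shift=7 [end]
Varint 3: bytes[5:6] = 32 -> value 50 (1 byte(s))
  byte[6]=0xBB cont=1 payload=0x3B=59: acc |= 59<<0 -> acc=59 shift=7
  byte[7]=0x49 cont=0 payload=0x49=73: acc |= 73<<7 -> acc=9403 shift=14 [end]
Varint 4: bytes[6:8] = BB 49 -> value 9403 (2 byte(s))

Answer: 2 3 1 2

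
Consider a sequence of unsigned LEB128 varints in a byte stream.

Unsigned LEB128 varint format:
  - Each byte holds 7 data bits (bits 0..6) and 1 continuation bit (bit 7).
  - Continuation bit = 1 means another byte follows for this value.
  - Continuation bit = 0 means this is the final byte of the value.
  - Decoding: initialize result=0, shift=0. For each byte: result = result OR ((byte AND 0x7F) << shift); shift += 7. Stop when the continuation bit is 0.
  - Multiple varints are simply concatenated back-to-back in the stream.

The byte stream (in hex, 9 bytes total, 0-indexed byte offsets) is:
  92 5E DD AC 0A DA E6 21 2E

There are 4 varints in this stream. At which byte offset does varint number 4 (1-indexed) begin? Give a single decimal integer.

  byte[0]=0x92 cont=1 payload=0x12=18: acc |= 18<<0 -> acc=18 shift=7
  byte[1]=0x5E cont=0 payload=0x5E=94: acc |= 94<<7 -> acc=12050 shift=14 [end]
Varint 1: bytes[0:2] = 92 5E -> value 12050 (2 byte(s))
  byte[2]=0xDD cont=1 payload=0x5D=93: acc |= 93<<0 -> acc=93 shift=7
  byte[3]=0xAC cont=1 payload=0x2C=44: acc |= 44<<7 -> acc=5725 shift=14
  byte[4]=0x0A cont=0 payload=0x0A=10: acc |= 10<<14 -> acc=169565 shift=21 [end]
Varint 2: bytes[2:5] = DD AC 0A -> value 169565 (3 byte(s))
  byte[5]=0xDA cont=1 payload=0x5A=90: acc |= 90<<0 -> acc=90 shift=7
  byte[6]=0xE6 cont=1 payload=0x66=102: acc |= 102<<7 -> acc=13146 shift=14
  byte[7]=0x21 cont=0 payload=0x21=33: acc |= 33<<14 -> acc=553818 shift=21 [end]
Varint 3: bytes[5:8] = DA E6 21 -> value 553818 (3 byte(s))
  byte[8]=0x2E cont=0 payload=0x2E=46: acc |= 46<<0 -> acc=46 shift=7 [end]
Varint 4: bytes[8:9] = 2E -> value 46 (1 byte(s))

Answer: 8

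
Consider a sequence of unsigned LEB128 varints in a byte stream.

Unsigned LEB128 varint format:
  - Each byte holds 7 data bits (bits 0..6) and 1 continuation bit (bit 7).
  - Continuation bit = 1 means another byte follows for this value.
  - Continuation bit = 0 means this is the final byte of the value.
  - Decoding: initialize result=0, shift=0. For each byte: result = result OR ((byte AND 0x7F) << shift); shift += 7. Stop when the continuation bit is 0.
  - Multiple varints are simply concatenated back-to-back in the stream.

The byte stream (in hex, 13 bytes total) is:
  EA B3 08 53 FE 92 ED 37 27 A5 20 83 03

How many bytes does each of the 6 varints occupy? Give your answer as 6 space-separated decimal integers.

Answer: 3 1 4 1 2 2

Derivation:
  byte[0]=0xEA cont=1 payload=0x6A=106: acc |= 106<<0 -> acc=106 shift=7
  byte[1]=0xB3 cont=1 payload=0x33=51: acc |= 51<<7 -> acc=6634 shift=14
  byte[2]=0x08 cont=0 payload=0x08=8: acc |= 8<<14 -> acc=137706 shift=21 [end]
Varint 1: bytes[0:3] = EA B3 08 -> value 137706 (3 byte(s))
  byte[3]=0x53 cont=0 payload=0x53=83: acc |= 83<<0 -> acc=83 shift=7 [end]
Varint 2: bytes[3:4] = 53 -> value 83 (1 byte(s))
  byte[4]=0xFE cont=1 payload=0x7E=126: acc |= 126<<0 -> acc=126 shift=7
  byte[5]=0x92 cont=1 payload=0x12=18: acc |= 18<<7 -> acc=2430 shift=14
  byte[6]=0xED cont=1 payload=0x6D=109: acc |= 109<<14 -> acc=1788286 shift=21
  byte[7]=0x37 cont=0 payload=0x37=55: acc |= 55<<21 -> acc=117131646 shift=28 [end]
Varint 3: bytes[4:8] = FE 92 ED 37 -> value 117131646 (4 byte(s))
  byte[8]=0x27 cont=0 payload=0x27=39: acc |= 39<<0 -> acc=39 shift=7 [end]
Varint 4: bytes[8:9] = 27 -> value 39 (1 byte(s))
  byte[9]=0xA5 cont=1 payload=0x25=37: acc |= 37<<0 -> acc=37 shift=7
  byte[10]=0x20 cont=0 payload=0x20=32: acc |= 32<<7 -> acc=4133 shift=14 [end]
Varint 5: bytes[9:11] = A5 20 -> value 4133 (2 byte(s))
  byte[11]=0x83 cont=1 payload=0x03=3: acc |= 3<<0 -> acc=3 shift=7
  byte[12]=0x03 cont=0 payload=0x03=3: acc |= 3<<7 -> acc=387 shift=14 [end]
Varint 6: bytes[11:13] = 83 03 -> value 387 (2 byte(s))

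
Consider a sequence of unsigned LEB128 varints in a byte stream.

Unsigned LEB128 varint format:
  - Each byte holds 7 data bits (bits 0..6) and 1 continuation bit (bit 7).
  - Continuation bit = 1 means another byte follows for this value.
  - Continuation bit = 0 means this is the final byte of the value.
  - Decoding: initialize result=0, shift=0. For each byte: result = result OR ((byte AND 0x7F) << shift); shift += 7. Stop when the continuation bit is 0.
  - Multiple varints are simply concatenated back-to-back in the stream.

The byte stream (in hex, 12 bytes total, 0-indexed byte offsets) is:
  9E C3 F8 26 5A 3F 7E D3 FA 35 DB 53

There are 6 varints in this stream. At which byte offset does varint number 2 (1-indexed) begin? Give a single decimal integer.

  byte[0]=0x9E cont=1 payload=0x1E=30: acc |= 30<<0 -> acc=30 shift=7
  byte[1]=0xC3 cont=1 payload=0x43=67: acc |= 67<<7 -> acc=8606 shift=14
  byte[2]=0xF8 cont=1 payload=0x78=120: acc |= 120<<14 -> acc=1974686 shift=21
  byte[3]=0x26 cont=0 payload=0x26=38: acc |= 38<<21 -> acc=81666462 shift=28 [end]
Varint 1: bytes[0:4] = 9E C3 F8 26 -> value 81666462 (4 byte(s))
  byte[4]=0x5A cont=0 payload=0x5A=90: acc |= 90<<0 -> acc=90 shift=7 [end]
Varint 2: bytes[4:5] = 5A -> value 90 (1 byte(s))
  byte[5]=0x3F cont=0 payload=0x3F=63: acc |= 63<<0 -> acc=63 shift=7 [end]
Varint 3: bytes[5:6] = 3F -> value 63 (1 byte(s))
  byte[6]=0x7E cont=0 payload=0x7E=126: acc |= 126<<0 -> acc=126 shift=7 [end]
Varint 4: bytes[6:7] = 7E -> value 126 (1 byte(s))
  byte[7]=0xD3 cont=1 payload=0x53=83: acc |= 83<<0 -> acc=83 shift=7
  byte[8]=0xFA cont=1 payload=0x7A=122: acc |= 122<<7 -> acc=15699 shift=14
  byte[9]=0x35 cont=0 payload=0x35=53: acc |= 53<<14 -> acc=884051 shift=21 [end]
Varint 5: bytes[7:10] = D3 FA 35 -> value 884051 (3 byte(s))
  byte[10]=0xDB cont=1 payload=0x5B=91: acc |= 91<<0 -> acc=91 shift=7
  byte[11]=0x53 cont=0 payload=0x53=83: acc |= 83<<7 -> acc=10715 shift=14 [end]
Varint 6: bytes[10:12] = DB 53 -> value 10715 (2 byte(s))

Answer: 4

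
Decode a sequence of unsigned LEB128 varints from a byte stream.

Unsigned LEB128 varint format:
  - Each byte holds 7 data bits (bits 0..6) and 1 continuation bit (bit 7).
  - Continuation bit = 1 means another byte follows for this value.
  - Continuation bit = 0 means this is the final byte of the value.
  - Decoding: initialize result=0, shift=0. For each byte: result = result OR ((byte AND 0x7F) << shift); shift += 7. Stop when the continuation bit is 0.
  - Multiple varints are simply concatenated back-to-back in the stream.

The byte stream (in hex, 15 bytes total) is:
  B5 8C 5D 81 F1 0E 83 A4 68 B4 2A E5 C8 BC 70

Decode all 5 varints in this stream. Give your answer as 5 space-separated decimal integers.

  byte[0]=0xB5 cont=1 payload=0x35=53: acc |= 53<<0 -> acc=53 shift=7
  byte[1]=0x8C cont=1 payload=0x0C=12: acc |= 12<<7 -> acc=1589 shift=14
  byte[2]=0x5D cont=0 payload=0x5D=93: acc |= 93<<14 -> acc=1525301 shift=21 [end]
Varint 1: bytes[0:3] = B5 8C 5D -> value 1525301 (3 byte(s))
  byte[3]=0x81 cont=1 payload=0x01=1: acc |= 1<<0 -> acc=1 shift=7
  byte[4]=0xF1 cont=1 payload=0x71=113: acc |= 113<<7 -> acc=14465 shift=14
  byte[5]=0x0E cont=0 payload=0x0E=14: acc |= 14<<14 -> acc=243841 shift=21 [end]
Varint 2: bytes[3:6] = 81 F1 0E -> value 243841 (3 byte(s))
  byte[6]=0x83 cont=1 payload=0x03=3: acc |= 3<<0 -> acc=3 shift=7
  byte[7]=0xA4 cont=1 payload=0x24=36: acc |= 36<<7 -> acc=4611 shift=14
  byte[8]=0x68 cont=0 payload=0x68=104: acc |= 104<<14 -> acc=1708547 shift=21 [end]
Varint 3: bytes[6:9] = 83 A4 68 -> value 1708547 (3 byte(s))
  byte[9]=0xB4 cont=1 payload=0x34=52: acc |= 52<<0 -> acc=52 shift=7
  byte[10]=0x2A cont=0 payload=0x2A=42: acc |= 42<<7 -> acc=5428 shift=14 [end]
Varint 4: bytes[9:11] = B4 2A -> value 5428 (2 byte(s))
  byte[11]=0xE5 cont=1 payload=0x65=101: acc |= 101<<0 -> acc=101 shift=7
  byte[12]=0xC8 cont=1 payload=0x48=72: acc |= 72<<7 -> acc=9317 shift=14
  byte[13]=0xBC cont=1 payload=0x3C=60: acc |= 60<<14 -> acc=992357 shift=21
  byte[14]=0x70 cont=0 payload=0x70=112: acc |= 112<<21 -> acc=235873381 shift=28 [end]
Varint 5: bytes[11:15] = E5 C8 BC 70 -> value 235873381 (4 byte(s))

Answer: 1525301 243841 1708547 5428 235873381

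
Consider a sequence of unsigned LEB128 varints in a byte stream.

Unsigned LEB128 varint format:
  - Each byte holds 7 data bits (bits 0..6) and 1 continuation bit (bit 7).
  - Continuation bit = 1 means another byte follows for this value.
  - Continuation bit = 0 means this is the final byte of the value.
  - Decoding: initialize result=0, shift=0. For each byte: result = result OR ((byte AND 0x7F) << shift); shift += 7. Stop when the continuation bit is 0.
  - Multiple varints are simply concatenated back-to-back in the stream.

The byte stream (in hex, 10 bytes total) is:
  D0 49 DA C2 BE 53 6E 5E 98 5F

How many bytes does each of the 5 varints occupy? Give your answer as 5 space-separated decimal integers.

Answer: 2 4 1 1 2

Derivation:
  byte[0]=0xD0 cont=1 payload=0x50=80: acc |= 80<<0 -> acc=80 shift=7
  byte[1]=0x49 cont=0 payload=0x49=73: acc |= 73<<7 -> acc=9424 shift=14 [end]
Varint 1: bytes[0:2] = D0 49 -> value 9424 (2 byte(s))
  byte[2]=0xDA cont=1 payload=0x5A=90: acc |= 90<<0 -> acc=90 shift=7
  byte[3]=0xC2 cont=1 payload=0x42=66: acc |= 66<<7 -> acc=8538 shift=14
  byte[4]=0xBE cont=1 payload=0x3E=62: acc |= 62<<14 -> acc=1024346 shift=21
  byte[5]=0x53 cont=0 payload=0x53=83: acc |= 83<<21 -> acc=175087962 shift=28 [end]
Varint 2: bytes[2:6] = DA C2 BE 53 -> value 175087962 (4 byte(s))
  byte[6]=0x6E cont=0 payload=0x6E=110: acc |= 110<<0 -> acc=110 shift=7 [end]
Varint 3: bytes[6:7] = 6E -> value 110 (1 byte(s))
  byte[7]=0x5E cont=0 payload=0x5E=94: acc |= 94<<0 -> acc=94 shift=7 [end]
Varint 4: bytes[7:8] = 5E -> value 94 (1 byte(s))
  byte[8]=0x98 cont=1 payload=0x18=24: acc |= 24<<0 -> acc=24 shift=7
  byte[9]=0x5F cont=0 payload=0x5F=95: acc |= 95<<7 -> acc=12184 shift=14 [end]
Varint 5: bytes[8:10] = 98 5F -> value 12184 (2 byte(s))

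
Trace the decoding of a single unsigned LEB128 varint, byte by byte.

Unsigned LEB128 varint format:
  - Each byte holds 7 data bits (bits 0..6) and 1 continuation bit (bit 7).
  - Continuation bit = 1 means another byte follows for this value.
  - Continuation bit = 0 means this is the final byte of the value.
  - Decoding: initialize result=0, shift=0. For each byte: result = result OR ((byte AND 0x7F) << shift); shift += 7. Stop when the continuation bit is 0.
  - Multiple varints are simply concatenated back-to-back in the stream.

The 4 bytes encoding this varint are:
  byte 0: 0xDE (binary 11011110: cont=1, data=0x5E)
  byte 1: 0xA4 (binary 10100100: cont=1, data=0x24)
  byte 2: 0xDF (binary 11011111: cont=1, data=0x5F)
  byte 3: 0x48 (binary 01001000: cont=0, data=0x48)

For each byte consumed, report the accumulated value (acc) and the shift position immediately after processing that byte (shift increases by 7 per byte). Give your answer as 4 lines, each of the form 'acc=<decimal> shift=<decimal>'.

byte 0=0xDE: payload=0x5E=94, contrib = 94<<0 = 94; acc -> 94, shift -> 7
byte 1=0xA4: payload=0x24=36, contrib = 36<<7 = 4608; acc -> 4702, shift -> 14
byte 2=0xDF: payload=0x5F=95, contrib = 95<<14 = 1556480; acc -> 1561182, shift -> 21
byte 3=0x48: payload=0x48=72, contrib = 72<<21 = 150994944; acc -> 152556126, shift -> 28

Answer: acc=94 shift=7
acc=4702 shift=14
acc=1561182 shift=21
acc=152556126 shift=28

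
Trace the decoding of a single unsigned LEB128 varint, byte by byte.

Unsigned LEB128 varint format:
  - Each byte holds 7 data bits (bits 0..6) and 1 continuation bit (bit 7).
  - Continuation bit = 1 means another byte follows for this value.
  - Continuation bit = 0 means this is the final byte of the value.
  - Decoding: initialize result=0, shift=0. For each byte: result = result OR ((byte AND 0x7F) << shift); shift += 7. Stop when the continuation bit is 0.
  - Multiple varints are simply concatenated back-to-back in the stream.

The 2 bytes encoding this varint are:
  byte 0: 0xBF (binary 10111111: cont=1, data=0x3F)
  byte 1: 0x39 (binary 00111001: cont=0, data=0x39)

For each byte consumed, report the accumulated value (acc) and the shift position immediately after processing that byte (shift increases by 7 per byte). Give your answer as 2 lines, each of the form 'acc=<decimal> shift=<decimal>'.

byte 0=0xBF: payload=0x3F=63, contrib = 63<<0 = 63; acc -> 63, shift -> 7
byte 1=0x39: payload=0x39=57, contrib = 57<<7 = 7296; acc -> 7359, shift -> 14

Answer: acc=63 shift=7
acc=7359 shift=14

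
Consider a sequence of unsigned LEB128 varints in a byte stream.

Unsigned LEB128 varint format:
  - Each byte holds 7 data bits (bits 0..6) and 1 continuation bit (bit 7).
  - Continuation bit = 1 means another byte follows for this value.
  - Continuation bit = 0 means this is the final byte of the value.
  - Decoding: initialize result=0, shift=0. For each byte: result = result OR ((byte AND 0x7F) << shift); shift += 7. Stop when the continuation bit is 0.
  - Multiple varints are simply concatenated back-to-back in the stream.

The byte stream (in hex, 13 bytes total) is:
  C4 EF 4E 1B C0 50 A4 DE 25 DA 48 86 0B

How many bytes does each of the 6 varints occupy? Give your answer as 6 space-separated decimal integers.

Answer: 3 1 2 3 2 2

Derivation:
  byte[0]=0xC4 cont=1 payload=0x44=68: acc |= 68<<0 -> acc=68 shift=7
  byte[1]=0xEF cont=1 payload=0x6F=111: acc |= 111<<7 -> acc=14276 shift=14
  byte[2]=0x4E cont=0 payload=0x4E=78: acc |= 78<<14 -> acc=1292228 shift=21 [end]
Varint 1: bytes[0:3] = C4 EF 4E -> value 1292228 (3 byte(s))
  byte[3]=0x1B cont=0 payload=0x1B=27: acc |= 27<<0 -> acc=27 shift=7 [end]
Varint 2: bytes[3:4] = 1B -> value 27 (1 byte(s))
  byte[4]=0xC0 cont=1 payload=0x40=64: acc |= 64<<0 -> acc=64 shift=7
  byte[5]=0x50 cont=0 payload=0x50=80: acc |= 80<<7 -> acc=10304 shift=14 [end]
Varint 3: bytes[4:6] = C0 50 -> value 10304 (2 byte(s))
  byte[6]=0xA4 cont=1 payload=0x24=36: acc |= 36<<0 -> acc=36 shift=7
  byte[7]=0xDE cont=1 payload=0x5E=94: acc |= 94<<7 -> acc=12068 shift=14
  byte[8]=0x25 cont=0 payload=0x25=37: acc |= 37<<14 -> acc=618276 shift=21 [end]
Varint 4: bytes[6:9] = A4 DE 25 -> value 618276 (3 byte(s))
  byte[9]=0xDA cont=1 payload=0x5A=90: acc |= 90<<0 -> acc=90 shift=7
  byte[10]=0x48 cont=0 payload=0x48=72: acc |= 72<<7 -> acc=9306 shift=14 [end]
Varint 5: bytes[9:11] = DA 48 -> value 9306 (2 byte(s))
  byte[11]=0x86 cont=1 payload=0x06=6: acc |= 6<<0 -> acc=6 shift=7
  byte[12]=0x0B cont=0 payload=0x0B=11: acc |= 11<<7 -> acc=1414 shift=14 [end]
Varint 6: bytes[11:13] = 86 0B -> value 1414 (2 byte(s))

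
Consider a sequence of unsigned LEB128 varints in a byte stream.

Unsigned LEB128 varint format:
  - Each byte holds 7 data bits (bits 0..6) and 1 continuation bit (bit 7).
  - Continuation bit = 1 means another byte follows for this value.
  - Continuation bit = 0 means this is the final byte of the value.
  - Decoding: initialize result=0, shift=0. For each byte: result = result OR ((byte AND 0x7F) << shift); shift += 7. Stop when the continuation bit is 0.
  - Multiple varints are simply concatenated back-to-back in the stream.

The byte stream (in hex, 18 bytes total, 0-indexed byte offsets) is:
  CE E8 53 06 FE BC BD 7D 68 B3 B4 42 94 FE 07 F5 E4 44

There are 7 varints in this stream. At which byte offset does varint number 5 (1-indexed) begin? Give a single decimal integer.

Answer: 9

Derivation:
  byte[0]=0xCE cont=1 payload=0x4E=78: acc |= 78<<0 -> acc=78 shift=7
  byte[1]=0xE8 cont=1 payload=0x68=104: acc |= 104<<7 -> acc=13390 shift=14
  byte[2]=0x53 cont=0 payload=0x53=83: acc |= 83<<14 -> acc=1373262 shift=21 [end]
Varint 1: bytes[0:3] = CE E8 53 -> value 1373262 (3 byte(s))
  byte[3]=0x06 cont=0 payload=0x06=6: acc |= 6<<0 -> acc=6 shift=7 [end]
Varint 2: bytes[3:4] = 06 -> value 6 (1 byte(s))
  byte[4]=0xFE cont=1 payload=0x7E=126: acc |= 126<<0 -> acc=126 shift=7
  byte[5]=0xBC cont=1 payload=0x3C=60: acc |= 60<<7 -> acc=7806 shift=14
  byte[6]=0xBD cont=1 payload=0x3D=61: acc |= 61<<14 -> acc=1007230 shift=21
  byte[7]=0x7D cont=0 payload=0x7D=125: acc |= 125<<21 -> acc=263151230 shift=28 [end]
Varint 3: bytes[4:8] = FE BC BD 7D -> value 263151230 (4 byte(s))
  byte[8]=0x68 cont=0 payload=0x68=104: acc |= 104<<0 -> acc=104 shift=7 [end]
Varint 4: bytes[8:9] = 68 -> value 104 (1 byte(s))
  byte[9]=0xB3 cont=1 payload=0x33=51: acc |= 51<<0 -> acc=51 shift=7
  byte[10]=0xB4 cont=1 payload=0x34=52: acc |= 52<<7 -> acc=6707 shift=14
  byte[11]=0x42 cont=0 payload=0x42=66: acc |= 66<<14 -> acc=1088051 shift=21 [end]
Varint 5: bytes[9:12] = B3 B4 42 -> value 1088051 (3 byte(s))
  byte[12]=0x94 cont=1 payload=0x14=20: acc |= 20<<0 -> acc=20 shift=7
  byte[13]=0xFE cont=1 payload=0x7E=126: acc |= 126<<7 -> acc=16148 shift=14
  byte[14]=0x07 cont=0 payload=0x07=7: acc |= 7<<14 -> acc=130836 shift=21 [end]
Varint 6: bytes[12:15] = 94 FE 07 -> value 130836 (3 byte(s))
  byte[15]=0xF5 cont=1 payload=0x75=117: acc |= 117<<0 -> acc=117 shift=7
  byte[16]=0xE4 cont=1 payload=0x64=100: acc |= 100<<7 -> acc=12917 shift=14
  byte[17]=0x44 cont=0 payload=0x44=68: acc |= 68<<14 -> acc=1127029 shift=21 [end]
Varint 7: bytes[15:18] = F5 E4 44 -> value 1127029 (3 byte(s))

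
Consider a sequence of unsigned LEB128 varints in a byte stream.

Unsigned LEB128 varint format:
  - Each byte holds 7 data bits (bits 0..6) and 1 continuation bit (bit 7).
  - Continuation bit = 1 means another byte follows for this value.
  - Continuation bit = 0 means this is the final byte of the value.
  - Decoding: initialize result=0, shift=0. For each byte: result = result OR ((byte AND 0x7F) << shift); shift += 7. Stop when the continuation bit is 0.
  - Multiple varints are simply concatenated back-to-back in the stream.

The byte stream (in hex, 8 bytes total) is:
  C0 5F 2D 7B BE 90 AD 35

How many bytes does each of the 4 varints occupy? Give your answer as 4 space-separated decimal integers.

Answer: 2 1 1 4

Derivation:
  byte[0]=0xC0 cont=1 payload=0x40=64: acc |= 64<<0 -> acc=64 shift=7
  byte[1]=0x5F cont=0 payload=0x5F=95: acc |= 95<<7 -> acc=12224 shift=14 [end]
Varint 1: bytes[0:2] = C0 5F -> value 12224 (2 byte(s))
  byte[2]=0x2D cont=0 payload=0x2D=45: acc |= 45<<0 -> acc=45 shift=7 [end]
Varint 2: bytes[2:3] = 2D -> value 45 (1 byte(s))
  byte[3]=0x7B cont=0 payload=0x7B=123: acc |= 123<<0 -> acc=123 shift=7 [end]
Varint 3: bytes[3:4] = 7B -> value 123 (1 byte(s))
  byte[4]=0xBE cont=1 payload=0x3E=62: acc |= 62<<0 -> acc=62 shift=7
  byte[5]=0x90 cont=1 payload=0x10=16: acc |= 16<<7 -> acc=2110 shift=14
  byte[6]=0xAD cont=1 payload=0x2D=45: acc |= 45<<14 -> acc=739390 shift=21
  byte[7]=0x35 cont=0 payload=0x35=53: acc |= 53<<21 -> acc=111888446 shift=28 [end]
Varint 4: bytes[4:8] = BE 90 AD 35 -> value 111888446 (4 byte(s))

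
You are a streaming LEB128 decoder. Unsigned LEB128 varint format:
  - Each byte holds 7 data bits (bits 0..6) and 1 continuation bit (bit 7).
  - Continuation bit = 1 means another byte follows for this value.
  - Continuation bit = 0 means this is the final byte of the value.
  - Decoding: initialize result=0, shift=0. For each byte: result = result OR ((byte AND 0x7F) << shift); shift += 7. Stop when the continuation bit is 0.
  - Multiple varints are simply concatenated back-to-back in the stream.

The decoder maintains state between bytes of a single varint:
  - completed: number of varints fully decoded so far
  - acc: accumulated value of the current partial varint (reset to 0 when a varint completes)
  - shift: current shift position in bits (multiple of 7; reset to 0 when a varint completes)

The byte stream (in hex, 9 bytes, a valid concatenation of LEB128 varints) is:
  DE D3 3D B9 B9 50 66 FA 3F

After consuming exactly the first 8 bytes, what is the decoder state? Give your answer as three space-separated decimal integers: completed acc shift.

Answer: 3 122 7

Derivation:
byte[0]=0xDE cont=1 payload=0x5E: acc |= 94<<0 -> completed=0 acc=94 shift=7
byte[1]=0xD3 cont=1 payload=0x53: acc |= 83<<7 -> completed=0 acc=10718 shift=14
byte[2]=0x3D cont=0 payload=0x3D: varint #1 complete (value=1010142); reset -> completed=1 acc=0 shift=0
byte[3]=0xB9 cont=1 payload=0x39: acc |= 57<<0 -> completed=1 acc=57 shift=7
byte[4]=0xB9 cont=1 payload=0x39: acc |= 57<<7 -> completed=1 acc=7353 shift=14
byte[5]=0x50 cont=0 payload=0x50: varint #2 complete (value=1318073); reset -> completed=2 acc=0 shift=0
byte[6]=0x66 cont=0 payload=0x66: varint #3 complete (value=102); reset -> completed=3 acc=0 shift=0
byte[7]=0xFA cont=1 payload=0x7A: acc |= 122<<0 -> completed=3 acc=122 shift=7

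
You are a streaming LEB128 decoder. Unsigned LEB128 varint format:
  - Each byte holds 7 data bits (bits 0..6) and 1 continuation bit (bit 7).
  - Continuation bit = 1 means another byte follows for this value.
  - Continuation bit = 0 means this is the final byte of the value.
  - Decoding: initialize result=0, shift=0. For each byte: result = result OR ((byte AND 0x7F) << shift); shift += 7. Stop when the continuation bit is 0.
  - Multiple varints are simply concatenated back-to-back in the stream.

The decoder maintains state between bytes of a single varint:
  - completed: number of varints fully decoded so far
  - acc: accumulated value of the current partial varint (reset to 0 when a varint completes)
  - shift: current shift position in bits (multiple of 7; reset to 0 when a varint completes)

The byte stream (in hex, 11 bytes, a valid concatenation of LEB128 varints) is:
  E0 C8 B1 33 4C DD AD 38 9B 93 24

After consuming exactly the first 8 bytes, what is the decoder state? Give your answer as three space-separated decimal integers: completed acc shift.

Answer: 3 0 0

Derivation:
byte[0]=0xE0 cont=1 payload=0x60: acc |= 96<<0 -> completed=0 acc=96 shift=7
byte[1]=0xC8 cont=1 payload=0x48: acc |= 72<<7 -> completed=0 acc=9312 shift=14
byte[2]=0xB1 cont=1 payload=0x31: acc |= 49<<14 -> completed=0 acc=812128 shift=21
byte[3]=0x33 cont=0 payload=0x33: varint #1 complete (value=107766880); reset -> completed=1 acc=0 shift=0
byte[4]=0x4C cont=0 payload=0x4C: varint #2 complete (value=76); reset -> completed=2 acc=0 shift=0
byte[5]=0xDD cont=1 payload=0x5D: acc |= 93<<0 -> completed=2 acc=93 shift=7
byte[6]=0xAD cont=1 payload=0x2D: acc |= 45<<7 -> completed=2 acc=5853 shift=14
byte[7]=0x38 cont=0 payload=0x38: varint #3 complete (value=923357); reset -> completed=3 acc=0 shift=0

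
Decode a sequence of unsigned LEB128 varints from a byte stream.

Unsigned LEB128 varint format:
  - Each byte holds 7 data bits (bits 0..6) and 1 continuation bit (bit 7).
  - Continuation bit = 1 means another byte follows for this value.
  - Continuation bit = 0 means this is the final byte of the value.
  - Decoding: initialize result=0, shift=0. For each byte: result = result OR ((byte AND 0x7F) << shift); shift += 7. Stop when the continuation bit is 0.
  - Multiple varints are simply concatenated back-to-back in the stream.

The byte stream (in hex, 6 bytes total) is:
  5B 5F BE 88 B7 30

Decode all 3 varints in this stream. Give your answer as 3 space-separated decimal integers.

  byte[0]=0x5B cont=0 payload=0x5B=91: acc |= 91<<0 -> acc=91 shift=7 [end]
Varint 1: bytes[0:1] = 5B -> value 91 (1 byte(s))
  byte[1]=0x5F cont=0 payload=0x5F=95: acc |= 95<<0 -> acc=95 shift=7 [end]
Varint 2: bytes[1:2] = 5F -> value 95 (1 byte(s))
  byte[2]=0xBE cont=1 payload=0x3E=62: acc |= 62<<0 -> acc=62 shift=7
  byte[3]=0x88 cont=1 payload=0x08=8: acc |= 8<<7 -> acc=1086 shift=14
  byte[4]=0xB7 cont=1 payload=0x37=55: acc |= 55<<14 -> acc=902206 shift=21
  byte[5]=0x30 cont=0 payload=0x30=48: acc |= 48<<21 -> acc=101565502 shift=28 [end]
Varint 3: bytes[2:6] = BE 88 B7 30 -> value 101565502 (4 byte(s))

Answer: 91 95 101565502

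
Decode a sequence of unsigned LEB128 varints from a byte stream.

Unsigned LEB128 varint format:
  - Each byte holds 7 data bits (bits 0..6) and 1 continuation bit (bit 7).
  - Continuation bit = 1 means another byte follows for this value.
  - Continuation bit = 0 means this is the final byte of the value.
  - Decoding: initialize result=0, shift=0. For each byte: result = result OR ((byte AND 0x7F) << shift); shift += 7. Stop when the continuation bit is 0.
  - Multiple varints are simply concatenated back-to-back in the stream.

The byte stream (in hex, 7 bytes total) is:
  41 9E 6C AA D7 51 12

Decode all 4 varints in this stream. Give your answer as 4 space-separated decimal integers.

  byte[0]=0x41 cont=0 payload=0x41=65: acc |= 65<<0 -> acc=65 shift=7 [end]
Varint 1: bytes[0:1] = 41 -> value 65 (1 byte(s))
  byte[1]=0x9E cont=1 payload=0x1E=30: acc |= 30<<0 -> acc=30 shift=7
  byte[2]=0x6C cont=0 payload=0x6C=108: acc |= 108<<7 -> acc=13854 shift=14 [end]
Varint 2: bytes[1:3] = 9E 6C -> value 13854 (2 byte(s))
  byte[3]=0xAA cont=1 payload=0x2A=42: acc |= 42<<0 -> acc=42 shift=7
  byte[4]=0xD7 cont=1 payload=0x57=87: acc |= 87<<7 -> acc=11178 shift=14
  byte[5]=0x51 cont=0 payload=0x51=81: acc |= 81<<14 -> acc=1338282 shift=21 [end]
Varint 3: bytes[3:6] = AA D7 51 -> value 1338282 (3 byte(s))
  byte[6]=0x12 cont=0 payload=0x12=18: acc |= 18<<0 -> acc=18 shift=7 [end]
Varint 4: bytes[6:7] = 12 -> value 18 (1 byte(s))

Answer: 65 13854 1338282 18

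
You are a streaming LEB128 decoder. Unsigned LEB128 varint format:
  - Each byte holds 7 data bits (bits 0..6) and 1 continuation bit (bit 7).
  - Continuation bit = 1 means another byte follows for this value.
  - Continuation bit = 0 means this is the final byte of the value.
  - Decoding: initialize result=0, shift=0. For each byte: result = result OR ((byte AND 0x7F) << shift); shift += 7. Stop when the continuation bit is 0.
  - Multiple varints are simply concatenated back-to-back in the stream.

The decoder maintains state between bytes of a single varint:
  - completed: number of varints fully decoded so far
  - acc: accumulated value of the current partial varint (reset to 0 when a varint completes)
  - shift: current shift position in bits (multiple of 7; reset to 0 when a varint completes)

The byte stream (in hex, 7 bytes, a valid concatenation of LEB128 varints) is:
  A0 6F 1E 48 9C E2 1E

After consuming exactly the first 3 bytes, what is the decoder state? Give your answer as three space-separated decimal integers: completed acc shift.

byte[0]=0xA0 cont=1 payload=0x20: acc |= 32<<0 -> completed=0 acc=32 shift=7
byte[1]=0x6F cont=0 payload=0x6F: varint #1 complete (value=14240); reset -> completed=1 acc=0 shift=0
byte[2]=0x1E cont=0 payload=0x1E: varint #2 complete (value=30); reset -> completed=2 acc=0 shift=0

Answer: 2 0 0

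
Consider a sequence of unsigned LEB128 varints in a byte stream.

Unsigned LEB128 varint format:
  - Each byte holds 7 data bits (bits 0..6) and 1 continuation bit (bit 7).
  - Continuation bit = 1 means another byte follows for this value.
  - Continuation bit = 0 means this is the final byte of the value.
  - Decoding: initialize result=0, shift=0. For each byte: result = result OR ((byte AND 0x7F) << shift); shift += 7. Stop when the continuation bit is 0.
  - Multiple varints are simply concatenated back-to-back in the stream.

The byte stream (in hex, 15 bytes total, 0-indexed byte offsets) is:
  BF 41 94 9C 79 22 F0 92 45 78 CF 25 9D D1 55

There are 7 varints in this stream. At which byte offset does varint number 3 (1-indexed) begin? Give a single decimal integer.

  byte[0]=0xBF cont=1 payload=0x3F=63: acc |= 63<<0 -> acc=63 shift=7
  byte[1]=0x41 cont=0 payload=0x41=65: acc |= 65<<7 -> acc=8383 shift=14 [end]
Varint 1: bytes[0:2] = BF 41 -> value 8383 (2 byte(s))
  byte[2]=0x94 cont=1 payload=0x14=20: acc |= 20<<0 -> acc=20 shift=7
  byte[3]=0x9C cont=1 payload=0x1C=28: acc |= 28<<7 -> acc=3604 shift=14
  byte[4]=0x79 cont=0 payload=0x79=121: acc |= 121<<14 -> acc=1986068 shift=21 [end]
Varint 2: bytes[2:5] = 94 9C 79 -> value 1986068 (3 byte(s))
  byte[5]=0x22 cont=0 payload=0x22=34: acc |= 34<<0 -> acc=34 shift=7 [end]
Varint 3: bytes[5:6] = 22 -> value 34 (1 byte(s))
  byte[6]=0xF0 cont=1 payload=0x70=112: acc |= 112<<0 -> acc=112 shift=7
  byte[7]=0x92 cont=1 payload=0x12=18: acc |= 18<<7 -> acc=2416 shift=14
  byte[8]=0x45 cont=0 payload=0x45=69: acc |= 69<<14 -> acc=1132912 shift=21 [end]
Varint 4: bytes[6:9] = F0 92 45 -> value 1132912 (3 byte(s))
  byte[9]=0x78 cont=0 payload=0x78=120: acc |= 120<<0 -> acc=120 shift=7 [end]
Varint 5: bytes[9:10] = 78 -> value 120 (1 byte(s))
  byte[10]=0xCF cont=1 payload=0x4F=79: acc |= 79<<0 -> acc=79 shift=7
  byte[11]=0x25 cont=0 payload=0x25=37: acc |= 37<<7 -> acc=4815 shift=14 [end]
Varint 6: bytes[10:12] = CF 25 -> value 4815 (2 byte(s))
  byte[12]=0x9D cont=1 payload=0x1D=29: acc |= 29<<0 -> acc=29 shift=7
  byte[13]=0xD1 cont=1 payload=0x51=81: acc |= 81<<7 -> acc=10397 shift=14
  byte[14]=0x55 cont=0 payload=0x55=85: acc |= 85<<14 -> acc=1403037 shift=21 [end]
Varint 7: bytes[12:15] = 9D D1 55 -> value 1403037 (3 byte(s))

Answer: 5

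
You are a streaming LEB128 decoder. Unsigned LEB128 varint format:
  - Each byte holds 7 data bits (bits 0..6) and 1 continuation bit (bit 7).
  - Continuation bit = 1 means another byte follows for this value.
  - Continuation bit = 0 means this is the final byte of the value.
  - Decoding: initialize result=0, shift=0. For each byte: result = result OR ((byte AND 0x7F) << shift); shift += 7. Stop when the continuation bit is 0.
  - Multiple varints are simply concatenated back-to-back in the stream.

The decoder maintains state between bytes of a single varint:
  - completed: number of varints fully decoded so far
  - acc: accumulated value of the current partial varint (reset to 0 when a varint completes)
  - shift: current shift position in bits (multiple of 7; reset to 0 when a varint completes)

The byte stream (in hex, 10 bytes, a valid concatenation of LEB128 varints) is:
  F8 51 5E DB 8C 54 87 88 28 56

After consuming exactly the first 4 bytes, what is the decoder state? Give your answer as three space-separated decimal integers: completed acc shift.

byte[0]=0xF8 cont=1 payload=0x78: acc |= 120<<0 -> completed=0 acc=120 shift=7
byte[1]=0x51 cont=0 payload=0x51: varint #1 complete (value=10488); reset -> completed=1 acc=0 shift=0
byte[2]=0x5E cont=0 payload=0x5E: varint #2 complete (value=94); reset -> completed=2 acc=0 shift=0
byte[3]=0xDB cont=1 payload=0x5B: acc |= 91<<0 -> completed=2 acc=91 shift=7

Answer: 2 91 7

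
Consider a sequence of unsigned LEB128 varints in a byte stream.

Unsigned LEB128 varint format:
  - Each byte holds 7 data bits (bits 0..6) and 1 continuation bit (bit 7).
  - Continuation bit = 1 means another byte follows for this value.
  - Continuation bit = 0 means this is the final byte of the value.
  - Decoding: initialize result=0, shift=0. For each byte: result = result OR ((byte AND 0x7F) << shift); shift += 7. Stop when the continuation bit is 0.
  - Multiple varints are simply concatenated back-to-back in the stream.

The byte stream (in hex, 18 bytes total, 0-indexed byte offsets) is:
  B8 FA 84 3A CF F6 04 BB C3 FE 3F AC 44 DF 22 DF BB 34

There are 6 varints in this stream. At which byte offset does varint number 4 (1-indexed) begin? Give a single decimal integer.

  byte[0]=0xB8 cont=1 payload=0x38=56: acc |= 56<<0 -> acc=56 shift=7
  byte[1]=0xFA cont=1 payload=0x7A=122: acc |= 122<<7 -> acc=15672 shift=14
  byte[2]=0x84 cont=1 payload=0x04=4: acc |= 4<<14 -> acc=81208 shift=21
  byte[3]=0x3A cont=0 payload=0x3A=58: acc |= 58<<21 -> acc=121716024 shift=28 [end]
Varint 1: bytes[0:4] = B8 FA 84 3A -> value 121716024 (4 byte(s))
  byte[4]=0xCF cont=1 payload=0x4F=79: acc |= 79<<0 -> acc=79 shift=7
  byte[5]=0xF6 cont=1 payload=0x76=118: acc |= 118<<7 -> acc=15183 shift=14
  byte[6]=0x04 cont=0 payload=0x04=4: acc |= 4<<14 -> acc=80719 shift=21 [end]
Varint 2: bytes[4:7] = CF F6 04 -> value 80719 (3 byte(s))
  byte[7]=0xBB cont=1 payload=0x3B=59: acc |= 59<<0 -> acc=59 shift=7
  byte[8]=0xC3 cont=1 payload=0x43=67: acc |= 67<<7 -> acc=8635 shift=14
  byte[9]=0xFE cont=1 payload=0x7E=126: acc |= 126<<14 -> acc=2073019 shift=21
  byte[10]=0x3F cont=0 payload=0x3F=63: acc |= 63<<21 -> acc=134193595 shift=28 [end]
Varint 3: bytes[7:11] = BB C3 FE 3F -> value 134193595 (4 byte(s))
  byte[11]=0xAC cont=1 payload=0x2C=44: acc |= 44<<0 -> acc=44 shift=7
  byte[12]=0x44 cont=0 payload=0x44=68: acc |= 68<<7 -> acc=8748 shift=14 [end]
Varint 4: bytes[11:13] = AC 44 -> value 8748 (2 byte(s))
  byte[13]=0xDF cont=1 payload=0x5F=95: acc |= 95<<0 -> acc=95 shift=7
  byte[14]=0x22 cont=0 payload=0x22=34: acc |= 34<<7 -> acc=4447 shift=14 [end]
Varint 5: bytes[13:15] = DF 22 -> value 4447 (2 byte(s))
  byte[15]=0xDF cont=1 payload=0x5F=95: acc |= 95<<0 -> acc=95 shift=7
  byte[16]=0xBB cont=1 payload=0x3B=59: acc |= 59<<7 -> acc=7647 shift=14
  byte[17]=0x34 cont=0 payload=0x34=52: acc |= 52<<14 -> acc=859615 shift=21 [end]
Varint 6: bytes[15:18] = DF BB 34 -> value 859615 (3 byte(s))

Answer: 11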